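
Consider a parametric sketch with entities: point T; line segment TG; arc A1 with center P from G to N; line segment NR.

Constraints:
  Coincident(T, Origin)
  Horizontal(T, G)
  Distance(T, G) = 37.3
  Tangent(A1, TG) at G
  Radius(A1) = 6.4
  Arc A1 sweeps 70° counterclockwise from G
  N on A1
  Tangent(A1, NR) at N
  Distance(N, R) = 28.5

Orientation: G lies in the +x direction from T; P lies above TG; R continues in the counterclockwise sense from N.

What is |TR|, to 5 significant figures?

61.450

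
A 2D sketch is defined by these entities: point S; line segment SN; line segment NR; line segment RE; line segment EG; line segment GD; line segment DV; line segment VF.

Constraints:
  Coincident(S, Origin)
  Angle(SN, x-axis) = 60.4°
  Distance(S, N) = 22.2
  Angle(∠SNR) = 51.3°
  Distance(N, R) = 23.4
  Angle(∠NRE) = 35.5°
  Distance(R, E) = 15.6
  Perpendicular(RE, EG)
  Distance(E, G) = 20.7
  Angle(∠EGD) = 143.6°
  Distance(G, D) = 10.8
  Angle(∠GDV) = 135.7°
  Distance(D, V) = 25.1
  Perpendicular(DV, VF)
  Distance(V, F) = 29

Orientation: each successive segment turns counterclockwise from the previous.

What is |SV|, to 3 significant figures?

53.7

S is at the origin; SN runs at 60.4° with length 22.2, so N = (11.0, 19.3). ∠SNR = 51.3° gives NR at -171° from the x-axis; with |NR| = 23.4, R = (-12.1, 15.6). ∠NRE = 35.5° gives RE at -26.4° from the x-axis; with |RE| = 15.6, E = (1.83, 8.67). RE is perpendicular to EG, so EG runs at 63.6°; with |EG| = 20.7, G = (11.0, 27.2). ∠EGD = 143.6° gives GD at 100° from the x-axis; with |GD| = 10.8, D = (9.16, 37.8). ∠GDV = 135.7° gives DV at 144° from the x-axis; with |DV| = 25.1, V = (-11.2, 52.5). Then |SV| = |V − S| = 53.7.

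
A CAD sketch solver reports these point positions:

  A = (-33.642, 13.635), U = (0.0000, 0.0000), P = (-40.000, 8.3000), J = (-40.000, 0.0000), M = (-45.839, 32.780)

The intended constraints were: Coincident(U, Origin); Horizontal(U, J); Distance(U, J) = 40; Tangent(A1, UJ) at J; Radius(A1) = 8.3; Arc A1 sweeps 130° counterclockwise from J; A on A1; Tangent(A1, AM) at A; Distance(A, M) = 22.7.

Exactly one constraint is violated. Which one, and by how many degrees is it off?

Tangent(A1, AM) at A — off by 7.50°.

U = (0.00, 0.00) ✓; U.y = 0.00, J.y = 0.00 ✓; |UJ| = 40.00 ✓; ∠(PJ, JU) = 90.00° ✓; |PJ| = 8.300 ✓; bearing(P→A) − bearing(P→J) = 130.0° ✓; |PA| = 8.300 ✓; ∠(PA, AM) = 97.50° ✗; |AM| = 22.70 ✓.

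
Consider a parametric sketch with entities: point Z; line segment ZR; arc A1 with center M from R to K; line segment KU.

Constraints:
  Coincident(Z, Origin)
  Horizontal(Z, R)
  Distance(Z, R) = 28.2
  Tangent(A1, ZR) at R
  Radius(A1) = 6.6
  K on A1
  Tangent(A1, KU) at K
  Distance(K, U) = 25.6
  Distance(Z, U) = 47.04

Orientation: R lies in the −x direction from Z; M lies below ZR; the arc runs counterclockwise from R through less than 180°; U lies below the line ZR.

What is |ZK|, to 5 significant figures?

35.450

Z is at the origin; Z and R share the same y with |ZR| = 28.2 and R on the −x side, so R = (-28.200, 0.0000). Since A1 is tangent to ZR there, MR ⟂ ZR, so M = R + (0, -6.6) = (-28.200, -6.6000). Since MK ⟂ KU (tangency), |MU| = √(6.6² + 25.6²) = 26.437 regardless of where K sits on A1. So U lies on both circle(Z, 47.04) and circle(M, 26.437); the below-ZR intersection is U = (-34.140, -32.361). K is the foot of the tangent from U: K = (-34.798, -6.7697).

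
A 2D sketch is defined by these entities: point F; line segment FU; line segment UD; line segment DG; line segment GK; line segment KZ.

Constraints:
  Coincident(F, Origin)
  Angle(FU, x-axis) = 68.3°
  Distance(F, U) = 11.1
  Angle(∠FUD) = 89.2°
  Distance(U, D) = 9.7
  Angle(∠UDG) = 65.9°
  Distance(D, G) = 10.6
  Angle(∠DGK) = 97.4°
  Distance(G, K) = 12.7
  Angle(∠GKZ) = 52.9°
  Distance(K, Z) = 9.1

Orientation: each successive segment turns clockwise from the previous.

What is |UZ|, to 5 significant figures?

0.85348

∠DGK = 97.4° gives GK at 140.80° from the x-axis; with |GK| = 12.7, K = (-4.4777, 7.3450). ∠GKZ = 52.9° gives KZ at 13.700° from the x-axis; with |KZ| = 9.1, Z = (4.3634, 9.5002). Then |UZ| = |Z − U| = 0.85348.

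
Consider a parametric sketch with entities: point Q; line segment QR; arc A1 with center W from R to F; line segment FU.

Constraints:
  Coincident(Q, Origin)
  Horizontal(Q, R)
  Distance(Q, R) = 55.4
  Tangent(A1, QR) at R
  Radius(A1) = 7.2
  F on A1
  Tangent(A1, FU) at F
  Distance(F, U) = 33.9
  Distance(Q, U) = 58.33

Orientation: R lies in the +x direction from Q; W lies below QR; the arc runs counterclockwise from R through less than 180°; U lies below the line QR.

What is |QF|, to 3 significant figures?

48.7

Checks: |WF| = 7.200 ✓; ∠(WF, FU) = 90.00° ✓; |FU| = 33.90 ✓; |QU| = 58.33 ✓.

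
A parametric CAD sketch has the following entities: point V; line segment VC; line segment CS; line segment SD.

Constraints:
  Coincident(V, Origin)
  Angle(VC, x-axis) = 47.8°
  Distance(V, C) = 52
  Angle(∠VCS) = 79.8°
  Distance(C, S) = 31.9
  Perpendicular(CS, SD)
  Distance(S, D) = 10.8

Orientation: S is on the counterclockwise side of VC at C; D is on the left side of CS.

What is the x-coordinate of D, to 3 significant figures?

2.15

V is at the origin; VC runs at 47.8° with length 52.0, so C = 52.0·(cos 47.8°, sin 47.8°) = (34.9, 38.5). ∠VCS = 79.8°, so CS runs at 47.8° + (180° − 79.8°) = 148° from the x-axis; with |CS| = 31.9, S = C + 31.9·(cos 148°, sin 148°) = (7.88, 55.4). The perpendicularity gives SD at right angles to CS; with |SD| = 10.8 on the left of CS, D = S + 10.8·(-0.530, -0.848) = (2.15, 46.3). So D.x = 2.15.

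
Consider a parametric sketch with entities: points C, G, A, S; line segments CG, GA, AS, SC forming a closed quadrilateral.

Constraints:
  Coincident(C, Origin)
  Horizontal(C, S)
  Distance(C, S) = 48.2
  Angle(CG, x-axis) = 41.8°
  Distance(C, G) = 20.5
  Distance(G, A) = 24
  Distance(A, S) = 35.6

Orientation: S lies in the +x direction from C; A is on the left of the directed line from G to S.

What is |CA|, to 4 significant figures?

44.44

Checks: CG at 41.80° ✓; |GA| = 24.00 ✓; |AS| = 35.60 ✓.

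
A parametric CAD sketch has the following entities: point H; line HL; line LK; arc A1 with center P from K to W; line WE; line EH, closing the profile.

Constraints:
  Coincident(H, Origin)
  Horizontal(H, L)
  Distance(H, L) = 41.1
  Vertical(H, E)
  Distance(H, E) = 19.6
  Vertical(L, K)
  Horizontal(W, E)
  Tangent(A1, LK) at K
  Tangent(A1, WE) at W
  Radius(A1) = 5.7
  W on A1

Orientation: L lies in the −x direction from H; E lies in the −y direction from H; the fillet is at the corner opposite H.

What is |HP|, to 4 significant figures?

38.03

H is at the origin; HL is horizontal with |HL| = 41.1 and L on the −x side, so L = (-41.10, 0.000). HE is vertical with |HE| = 19.6 and E on the −y side, so E = (0.000, -19.60). The virtual corner opposite H is at (-41.10, -19.60). Since A1 is tangent to LK there, PK ⟂ LK and since A1 is tangent to WE there, PW ⟂ WE, with radius 5.7, so the center P sits 5.7 in from both sides at P = (-35.40, -13.90). Then |HP| = |P − H| = 38.03.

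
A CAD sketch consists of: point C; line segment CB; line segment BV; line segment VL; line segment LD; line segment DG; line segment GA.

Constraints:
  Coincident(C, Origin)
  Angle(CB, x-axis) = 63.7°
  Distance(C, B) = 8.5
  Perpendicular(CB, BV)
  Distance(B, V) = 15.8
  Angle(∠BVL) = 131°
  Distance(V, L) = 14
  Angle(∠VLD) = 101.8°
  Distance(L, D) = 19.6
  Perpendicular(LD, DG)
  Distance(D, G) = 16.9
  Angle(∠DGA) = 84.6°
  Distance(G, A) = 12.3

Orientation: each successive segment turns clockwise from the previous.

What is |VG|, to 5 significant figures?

22.689

C is at the origin; CB runs at 63.7° with length 8.5, so B = (3.7661, 7.6201). The perpendicularity gives BV at right angles to CB, so BV runs at -26.300°; with |BV| = 15.8, V = (17.931, 0.61961). ∠BVL = 131.0° gives VL at -75.300° from the x-axis; with |VL| = 14.0, L = (21.483, -12.922). ∠VLD = 101.8° gives LD at -153.50° from the x-axis; with |LD| = 19.6, D = (3.9425, -21.668). LD is perpendicular to DG, so DG runs at 116.50°; with |DG| = 16.9, G = (-3.5983, -6.5432). Then |VG| = |G − V| = 22.689.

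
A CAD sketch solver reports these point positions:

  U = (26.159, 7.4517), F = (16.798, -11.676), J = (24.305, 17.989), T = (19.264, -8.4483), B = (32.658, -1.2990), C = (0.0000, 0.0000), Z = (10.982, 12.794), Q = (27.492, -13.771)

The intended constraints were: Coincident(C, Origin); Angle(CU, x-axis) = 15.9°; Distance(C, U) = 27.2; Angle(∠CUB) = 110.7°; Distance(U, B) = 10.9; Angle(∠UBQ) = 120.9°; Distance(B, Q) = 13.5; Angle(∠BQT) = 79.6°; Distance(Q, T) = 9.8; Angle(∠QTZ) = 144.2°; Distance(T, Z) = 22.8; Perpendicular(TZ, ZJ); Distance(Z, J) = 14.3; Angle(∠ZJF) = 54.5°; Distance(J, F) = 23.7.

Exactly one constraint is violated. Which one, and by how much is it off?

Distance(J, F) = 23.7 — off by 6.90.

C = (0.00, 0.00) ✓; CU at 15.90° ✓; |CU| = 27.20 ✓; ∠CUB = 110.7° ✓; |UB| = 10.90 ✓; ∠UBQ = 120.9° ✓; |BQ| = 13.50 ✓; ∠BQT = 79.60° ✓; |QT| = 9.800 ✓; ∠QTZ = 144.2° ✓; |TZ| = 22.80 ✓; ∠(TZ, ZJ) = 90.00° ✓; |ZJ| = 14.30 ✓; ∠ZJF = 54.50° ✓; |JF| = 30.60 ✗.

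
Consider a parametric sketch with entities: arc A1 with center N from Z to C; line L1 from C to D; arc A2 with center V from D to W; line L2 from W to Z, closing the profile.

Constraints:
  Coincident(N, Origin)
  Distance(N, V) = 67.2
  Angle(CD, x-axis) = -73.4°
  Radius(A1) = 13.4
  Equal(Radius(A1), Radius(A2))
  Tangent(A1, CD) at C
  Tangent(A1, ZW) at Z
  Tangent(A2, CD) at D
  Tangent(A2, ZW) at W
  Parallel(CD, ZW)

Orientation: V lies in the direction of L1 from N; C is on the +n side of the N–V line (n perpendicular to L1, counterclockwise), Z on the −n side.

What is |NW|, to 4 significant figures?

68.52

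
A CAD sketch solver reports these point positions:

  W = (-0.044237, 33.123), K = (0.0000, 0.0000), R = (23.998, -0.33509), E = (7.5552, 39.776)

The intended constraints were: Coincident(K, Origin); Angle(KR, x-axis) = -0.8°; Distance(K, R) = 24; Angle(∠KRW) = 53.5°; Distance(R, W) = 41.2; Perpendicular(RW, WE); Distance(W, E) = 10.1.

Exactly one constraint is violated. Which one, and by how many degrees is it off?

Perpendicular(RW, WE) — off by 5.50°.

K = (0.00, 0.00) ✓; KR at -0.8000° ✓; |KR| = 24.00 ✓; ∠KRW = 53.50° ✓; |RW| = 41.20 ✓; ∠(RW, WE) = 84.50° ✗; |WE| = 10.10 ✓.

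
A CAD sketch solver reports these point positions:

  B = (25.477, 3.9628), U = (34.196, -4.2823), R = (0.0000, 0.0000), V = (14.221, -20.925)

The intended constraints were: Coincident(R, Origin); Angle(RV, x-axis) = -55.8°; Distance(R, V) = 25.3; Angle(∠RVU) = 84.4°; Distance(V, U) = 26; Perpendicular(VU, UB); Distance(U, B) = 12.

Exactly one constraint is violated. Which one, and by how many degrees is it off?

Perpendicular(VU, UB) — off by 6.80°.

R = (0.00, 0.00) ✓; RV at -55.80° ✓; |RV| = 25.30 ✓; ∠RVU = 84.40° ✓; |VU| = 26.00 ✓; ∠(VU, UB) = 96.80° ✗; |UB| = 12.00 ✓.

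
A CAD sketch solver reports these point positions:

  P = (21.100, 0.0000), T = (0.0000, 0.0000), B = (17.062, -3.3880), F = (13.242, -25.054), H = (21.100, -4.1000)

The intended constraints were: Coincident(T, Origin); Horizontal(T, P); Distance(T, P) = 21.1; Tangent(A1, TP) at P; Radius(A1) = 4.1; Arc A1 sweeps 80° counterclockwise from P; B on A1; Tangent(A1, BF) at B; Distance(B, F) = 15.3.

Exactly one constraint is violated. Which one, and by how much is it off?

Distance(B, F) = 15.3 — off by 6.70.

T = (0.00, 0.00) ✓; T.y = 0.00, P.y = 0.00 ✓; |TP| = 21.10 ✓; ∠(HP, PT) = 90.00° ✓; |HP| = 4.100 ✓; bearing(H→B) − bearing(H→P) = 80.00° ✓; |HB| = 4.100 ✓; ∠(HB, BF) = 90.00° ✓; |BF| = 22.00 ✗.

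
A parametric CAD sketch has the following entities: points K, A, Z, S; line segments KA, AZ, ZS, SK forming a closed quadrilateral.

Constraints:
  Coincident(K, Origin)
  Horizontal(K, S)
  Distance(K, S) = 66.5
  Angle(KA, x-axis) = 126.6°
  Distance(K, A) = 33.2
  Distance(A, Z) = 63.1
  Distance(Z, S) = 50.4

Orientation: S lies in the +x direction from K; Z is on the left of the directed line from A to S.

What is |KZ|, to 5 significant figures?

59.779

Checks: |AZ| = 63.10 ✓; |ZS| = 50.40 ✓.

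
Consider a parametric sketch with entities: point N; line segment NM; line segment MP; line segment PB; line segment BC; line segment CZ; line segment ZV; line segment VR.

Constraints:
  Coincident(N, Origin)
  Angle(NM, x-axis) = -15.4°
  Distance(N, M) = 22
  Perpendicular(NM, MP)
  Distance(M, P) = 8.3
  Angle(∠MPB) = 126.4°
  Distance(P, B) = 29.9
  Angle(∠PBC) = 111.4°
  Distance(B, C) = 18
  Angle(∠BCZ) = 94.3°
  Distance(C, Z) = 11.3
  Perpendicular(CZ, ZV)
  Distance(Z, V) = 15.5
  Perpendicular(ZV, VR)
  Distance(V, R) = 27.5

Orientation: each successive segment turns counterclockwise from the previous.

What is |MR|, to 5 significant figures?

50.463

N is at the origin; NM runs at -15.4° with length 22.0, so M = (21.210, -5.8422). NM ⟂ MP, so MP runs at 74.600°; with |MP| = 8.3, P = (23.414, 2.1598). ∠MPB = 126.4° gives PB at 128.20° from the x-axis; with |PB| = 29.9, B = (4.9238, 25.657). ∠PBC = 111.4° gives BC at -163.20° from the x-axis; with |BC| = 18.0, C = (-12.308, 20.454). ∠BCZ = 94.3° gives CZ at -77.500° from the x-axis; with |CZ| = 11.3, Z = (-9.8622, 9.4222). CZ ⟂ ZV, so ZV runs at 12.500°; with |ZV| = 15.5, V = (5.2704, 12.777). The perpendicularity gives VR at right angles to ZV, so VR runs at 102.50°; with |VR| = 27.5, R = (-0.68168, 39.625). Then |MR| = |R − M| = 50.463.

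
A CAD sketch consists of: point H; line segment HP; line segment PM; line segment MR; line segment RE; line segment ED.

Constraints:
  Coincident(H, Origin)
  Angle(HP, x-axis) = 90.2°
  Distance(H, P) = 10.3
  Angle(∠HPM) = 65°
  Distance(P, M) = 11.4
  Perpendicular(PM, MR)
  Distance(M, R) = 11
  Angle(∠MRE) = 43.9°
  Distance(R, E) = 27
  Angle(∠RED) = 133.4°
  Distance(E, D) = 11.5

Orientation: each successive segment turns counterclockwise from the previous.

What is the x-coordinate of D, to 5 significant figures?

-2.3921

H is at the origin; HP runs at 90.2° with length 10.3, so P = (-0.035954, 10.300). ∠HPM = 65.0° gives PM at -154.80° from the x-axis; with |PM| = 11.4, M = (-10.351, 5.4461). PM ⟂ MR, so MR runs at -64.800°; with |MR| = 11.0, R = (-5.6674, -4.5070). ∠MRE = 43.9° gives RE at 71.300° from the x-axis; with |RE| = 27.0, E = (2.9891, 21.068). ∠RED = 133.4° gives ED at 117.90° from the x-axis; with |ED| = 11.5, D = (-2.3921, 31.231). So D.x = -2.3921.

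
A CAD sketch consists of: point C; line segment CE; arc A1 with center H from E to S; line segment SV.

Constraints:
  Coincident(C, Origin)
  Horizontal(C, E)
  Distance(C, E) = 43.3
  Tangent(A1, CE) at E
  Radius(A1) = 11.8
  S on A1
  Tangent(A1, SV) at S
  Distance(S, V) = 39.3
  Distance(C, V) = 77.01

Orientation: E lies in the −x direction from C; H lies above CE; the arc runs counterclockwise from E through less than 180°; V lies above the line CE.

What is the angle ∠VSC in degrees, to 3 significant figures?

158°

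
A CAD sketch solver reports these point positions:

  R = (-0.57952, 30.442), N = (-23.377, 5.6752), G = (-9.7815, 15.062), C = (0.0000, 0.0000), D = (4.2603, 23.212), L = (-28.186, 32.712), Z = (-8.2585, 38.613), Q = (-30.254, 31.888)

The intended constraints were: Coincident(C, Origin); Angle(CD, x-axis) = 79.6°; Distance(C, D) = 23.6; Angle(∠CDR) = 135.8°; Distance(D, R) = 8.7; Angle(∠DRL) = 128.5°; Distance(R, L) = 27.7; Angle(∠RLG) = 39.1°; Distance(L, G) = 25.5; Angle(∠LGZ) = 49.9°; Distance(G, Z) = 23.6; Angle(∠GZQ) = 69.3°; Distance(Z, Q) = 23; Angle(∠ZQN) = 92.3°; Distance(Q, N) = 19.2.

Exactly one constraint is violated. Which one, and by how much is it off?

Distance(Q, N) = 19.2 — off by 7.90.

C = (0.00, 0.00) ✓; CD at 79.60° ✓; |CD| = 23.60 ✓; ∠CDR = 135.8° ✓; |DR| = 8.700 ✓; ∠DRL = 128.5° ✓; |RL| = 27.70 ✓; ∠RLG = 39.10° ✓; |LG| = 25.50 ✓; ∠LGZ = 49.90° ✓; |GZ| = 23.60 ✓; ∠GZQ = 69.30° ✓; |ZQ| = 23.00 ✓; ∠ZQN = 92.30° ✓; |QN| = 27.10 ✗.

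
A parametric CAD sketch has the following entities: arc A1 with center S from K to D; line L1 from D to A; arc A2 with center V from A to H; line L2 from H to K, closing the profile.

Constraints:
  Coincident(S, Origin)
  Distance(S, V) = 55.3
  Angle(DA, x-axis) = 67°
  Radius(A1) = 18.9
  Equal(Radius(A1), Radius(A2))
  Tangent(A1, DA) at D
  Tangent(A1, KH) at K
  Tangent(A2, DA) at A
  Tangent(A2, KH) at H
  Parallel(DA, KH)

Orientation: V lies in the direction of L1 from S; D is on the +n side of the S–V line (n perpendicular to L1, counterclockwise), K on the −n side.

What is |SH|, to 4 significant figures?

58.44

Tangency of A1 to both parallel lines with radius 18.9 puts D and K at S ± 18.9·n: D = (-17.40, 7.385), K = (17.40, -7.385). Equal radii place A and H the same way about V: A = V + 18.9·n = (4.210, 58.29), H = V − 18.9·n = (39.00, 43.52). Then |SH| = |H − S| = 58.44.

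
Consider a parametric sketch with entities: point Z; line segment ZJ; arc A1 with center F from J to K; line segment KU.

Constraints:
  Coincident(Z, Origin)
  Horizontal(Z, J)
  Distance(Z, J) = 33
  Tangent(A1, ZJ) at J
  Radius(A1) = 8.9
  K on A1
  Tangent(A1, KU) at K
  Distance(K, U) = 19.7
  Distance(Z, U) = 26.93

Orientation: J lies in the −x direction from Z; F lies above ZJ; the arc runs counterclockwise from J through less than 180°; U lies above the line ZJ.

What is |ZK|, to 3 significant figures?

25.6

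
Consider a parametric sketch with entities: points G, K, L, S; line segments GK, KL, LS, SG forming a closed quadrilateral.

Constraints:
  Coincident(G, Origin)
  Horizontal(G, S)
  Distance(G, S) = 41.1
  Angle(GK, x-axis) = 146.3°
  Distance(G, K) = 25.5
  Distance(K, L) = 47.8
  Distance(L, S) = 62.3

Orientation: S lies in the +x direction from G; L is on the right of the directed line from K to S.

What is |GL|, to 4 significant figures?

34.83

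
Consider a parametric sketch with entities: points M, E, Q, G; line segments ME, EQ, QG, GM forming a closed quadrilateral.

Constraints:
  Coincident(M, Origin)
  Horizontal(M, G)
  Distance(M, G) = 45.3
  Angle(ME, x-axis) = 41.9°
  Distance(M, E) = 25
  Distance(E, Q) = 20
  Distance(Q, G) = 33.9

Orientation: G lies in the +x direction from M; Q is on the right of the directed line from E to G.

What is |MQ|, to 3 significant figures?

11.6

M is at the origin; M and G share the same y with |MG| = 45.3 and G in +x, so G = (45.3, 0). ME runs at 41.9° with |ME| = 25.0, so E = (18.6, 16.7). Q is determined by |EQ| = 20.0 and |QG| = 33.9 together: it lies at the intersection of circle(E, 20.0) and circle(G, 33.9). With |EG| = 31.5, the foot of the radical line on EG is 3.84 from E and the perpendicular offset is √(20.0² − 3.84²) = 19.6. Taking the right-of-EG solution: Q = (11.5, -1.98).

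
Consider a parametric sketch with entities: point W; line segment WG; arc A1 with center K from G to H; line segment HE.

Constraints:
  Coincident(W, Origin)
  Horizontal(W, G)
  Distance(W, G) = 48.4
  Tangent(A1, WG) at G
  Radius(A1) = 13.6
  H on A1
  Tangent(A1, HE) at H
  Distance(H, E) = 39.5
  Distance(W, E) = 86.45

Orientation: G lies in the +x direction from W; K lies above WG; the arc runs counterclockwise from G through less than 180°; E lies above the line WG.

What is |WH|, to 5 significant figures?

62.362

W is at the origin; W and G share the same y with |WG| = 48.4 and G on the +x side, so G = (48.400, 0.0000). A1 meets WG tangentially, so KG is at right angles to WG, so K = G + (0, 13.6) = (48.400, 13.600). Since KH ⟂ HE (tangency), |KE| = √(13.6² + 39.5²) = 41.776 regardless of where H sits on A1. So E lies on both circle(W, 86.45) and circle(K, 41.776); the above-WG intersection is E = (71.729, 48.255). H is the foot of the tangent from E: H = (61.540, 10.092).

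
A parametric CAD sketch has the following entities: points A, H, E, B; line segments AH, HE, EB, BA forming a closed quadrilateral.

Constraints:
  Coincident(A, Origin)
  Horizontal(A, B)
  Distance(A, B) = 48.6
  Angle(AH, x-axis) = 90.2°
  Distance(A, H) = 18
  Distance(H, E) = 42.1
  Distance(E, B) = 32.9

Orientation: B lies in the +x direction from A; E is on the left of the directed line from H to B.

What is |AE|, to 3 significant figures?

50.8

A is at the origin; A and B share the same y with |AB| = 48.6 and B in +x, so B = (48.6, 0). AH runs at 90.2° with |AH| = 18.0, so H = (-0.0628, 18.0). E is determined by |HE| = 42.1 and |EB| = 32.9 together: it lies at the intersection of circle(H, 42.1) and circle(B, 32.9). With |HB| = 51.9, the foot of the radical line on HB is 32.6 from H and the perpendicular offset is √(42.1² − 32.6²) = 26.6. Taking the left-of-HB solution: E = (39.8, 31.7).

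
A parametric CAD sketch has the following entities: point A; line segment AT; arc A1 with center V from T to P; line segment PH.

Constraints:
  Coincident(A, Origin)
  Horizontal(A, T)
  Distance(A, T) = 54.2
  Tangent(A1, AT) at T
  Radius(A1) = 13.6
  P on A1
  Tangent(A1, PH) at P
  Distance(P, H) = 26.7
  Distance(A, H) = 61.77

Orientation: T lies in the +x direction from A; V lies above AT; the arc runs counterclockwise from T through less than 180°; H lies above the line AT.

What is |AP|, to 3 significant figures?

67.9

A is at the origin; AT is horizontal with |AT| = 54.2 and T on the +x side, so T = (54.2, 0.00). Since A1 is tangent to AT there, VT ⟂ AT, so V = T + (0, 13.6) = (54.2, 13.6). Since VP ⟂ PH (tangency), |VH| = √(13.6² + 26.7²) = 30.0 regardless of where P sits on A1. So H lies on both circle(A, 61.77) and circle(V, 30.0); the above-AT intersection is H = (45.1, 42.2). P is the foot of the tangent from H: P = (63.9, 23.1).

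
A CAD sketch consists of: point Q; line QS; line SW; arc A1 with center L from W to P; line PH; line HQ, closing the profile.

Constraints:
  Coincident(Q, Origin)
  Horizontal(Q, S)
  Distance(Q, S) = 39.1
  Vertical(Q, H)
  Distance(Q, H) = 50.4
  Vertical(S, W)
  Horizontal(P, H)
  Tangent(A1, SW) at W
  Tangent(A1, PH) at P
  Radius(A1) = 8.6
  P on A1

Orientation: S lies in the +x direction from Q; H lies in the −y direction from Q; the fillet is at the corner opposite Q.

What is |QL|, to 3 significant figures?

51.7

Q is at the origin; QS is horizontal with |QS| = 39.1 and S on the +x side, so S = (39.1, 0.00). QH is vertical with |QH| = 50.4 and H on the −y side, so H = (0.00, -50.4). The virtual corner opposite Q is at (39.1, -50.4). Tangency of A1 to SW means the radius LW is perpendicular to SW and A1 meets PH tangentially, so LP is at right angles to PH, with radius 8.6, so the center L sits 8.6 in from both sides at L = (30.5, -41.8). Then |QL| = |L − Q| = 51.7.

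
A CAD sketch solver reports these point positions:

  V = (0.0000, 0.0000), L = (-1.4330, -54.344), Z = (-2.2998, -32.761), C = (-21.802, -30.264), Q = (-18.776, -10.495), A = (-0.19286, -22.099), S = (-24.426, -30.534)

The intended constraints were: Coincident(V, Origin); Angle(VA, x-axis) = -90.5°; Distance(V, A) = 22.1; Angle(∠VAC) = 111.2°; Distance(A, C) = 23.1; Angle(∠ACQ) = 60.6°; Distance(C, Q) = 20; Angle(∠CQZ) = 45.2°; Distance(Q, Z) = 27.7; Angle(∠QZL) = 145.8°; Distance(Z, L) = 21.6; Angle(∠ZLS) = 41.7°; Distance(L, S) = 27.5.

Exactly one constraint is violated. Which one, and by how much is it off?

Distance(L, S) = 27.5 — off by 5.60.

V = (0.00, 0.00) ✓; VA at -90.50° ✓; |VA| = 22.10 ✓; ∠VAC = 111.2° ✓; |AC| = 23.10 ✓; ∠ACQ = 60.60° ✓; |CQ| = 20.00 ✓; ∠CQZ = 45.20° ✓; |QZ| = 27.70 ✓; ∠QZL = 145.8° ✓; |ZL| = 21.60 ✓; ∠ZLS = 41.70° ✓; |LS| = 33.10 ✗.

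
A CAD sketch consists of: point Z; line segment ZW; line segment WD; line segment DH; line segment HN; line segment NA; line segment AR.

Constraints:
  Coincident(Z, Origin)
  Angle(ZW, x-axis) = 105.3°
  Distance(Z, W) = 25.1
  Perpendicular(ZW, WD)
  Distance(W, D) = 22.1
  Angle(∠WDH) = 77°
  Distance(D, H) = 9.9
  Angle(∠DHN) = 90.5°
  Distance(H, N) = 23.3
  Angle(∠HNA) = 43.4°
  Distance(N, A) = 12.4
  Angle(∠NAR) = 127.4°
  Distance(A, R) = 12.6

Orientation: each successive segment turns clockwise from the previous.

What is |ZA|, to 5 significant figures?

27.964

Z is at the origin; ZW runs at 105.3° with length 25.1, so W = (-6.6232, 24.210). ZW ⟂ WD, so WD runs at 15.300°; with |WD| = 22.1, D = (14.694, 30.042). ∠WDH = 77.0° gives DH at -87.700° from the x-axis; with |DH| = 9.9, H = (15.091, 20.150). ∠DHN = 90.5° gives HN at -177.20° from the x-axis; with |HN| = 23.3, N = (-8.1814, 19.012). ∠HNA = 43.4° gives NA at 46.200° from the x-axis; with |NA| = 12.4, A = (0.40120, 27.962). Then |ZA| = |A − Z| = 27.964.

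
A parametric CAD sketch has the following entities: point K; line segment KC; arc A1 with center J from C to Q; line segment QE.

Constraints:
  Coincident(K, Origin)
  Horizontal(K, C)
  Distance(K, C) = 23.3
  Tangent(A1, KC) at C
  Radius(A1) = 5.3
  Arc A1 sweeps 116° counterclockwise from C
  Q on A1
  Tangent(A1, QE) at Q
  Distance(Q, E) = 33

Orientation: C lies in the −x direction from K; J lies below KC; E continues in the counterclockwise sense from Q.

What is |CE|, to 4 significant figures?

38.53

K is at the origin; K and C share the same y with |KC| = 23.3 and C on the −x side, so C = (-23.30, 0.000). A1 meets KC tangentially, so JC is at right angles to KC, so J = C + (0, -5.3) = (-23.30, -5.300). On A1, C sits at bearing 90° from J; a 116° counterclockwise sweep puts Q at bearing 206°, so Q = J + 5.3·(cos 206°, sin 206°) = (-28.06, -7.623). A1 meets QE tangentially, so JQ is at right angles to QE, so QE runs along (−sin 206°, cos 206°); with |QE| = 33.0, E = (-13.60, -37.28). Then |CE| = |E − C| = 38.53.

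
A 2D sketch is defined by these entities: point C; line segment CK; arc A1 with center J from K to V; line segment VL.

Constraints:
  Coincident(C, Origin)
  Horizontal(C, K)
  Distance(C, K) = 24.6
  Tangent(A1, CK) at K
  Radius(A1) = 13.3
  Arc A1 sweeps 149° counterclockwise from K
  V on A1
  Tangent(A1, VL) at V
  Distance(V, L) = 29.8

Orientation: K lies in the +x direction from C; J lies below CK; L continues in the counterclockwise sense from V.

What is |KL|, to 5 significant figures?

44.196

C is at the origin; C and K share the same y with |CK| = 24.6 and K on the +x side, so K = (24.600, 0.0000). Tangency of A1 to CK means the radius JK is perpendicular to CK, so J = K + (0, -13.3) = (24.600, -13.300). On A1, K sits at bearing 90° from J; a 149° counterclockwise sweep puts V at bearing 239°, so V = J + 13.3·(cos 239°, sin 239°) = (17.750, -24.700). The tangent condition forces JV to be normal to VL, so VL runs along (−sin 239°, cos 239°); with |VL| = 29.8, L = (43.294, -40.048). Then |KL| = |L − K| = 44.196.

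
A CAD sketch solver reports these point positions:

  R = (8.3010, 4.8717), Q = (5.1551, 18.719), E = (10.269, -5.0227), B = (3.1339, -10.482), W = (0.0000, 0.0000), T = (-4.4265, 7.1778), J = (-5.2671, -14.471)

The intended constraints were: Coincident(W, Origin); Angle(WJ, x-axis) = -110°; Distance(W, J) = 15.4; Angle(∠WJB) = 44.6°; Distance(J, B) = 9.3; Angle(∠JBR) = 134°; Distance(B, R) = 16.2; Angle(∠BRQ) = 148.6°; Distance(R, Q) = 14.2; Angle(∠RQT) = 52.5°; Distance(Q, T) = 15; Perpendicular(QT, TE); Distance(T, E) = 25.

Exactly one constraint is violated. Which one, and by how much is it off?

Distance(T, E) = 25 — off by 5.90.

W = (0.00, 0.00) ✓; WJ at -110.0° ✓; |WJ| = 15.40 ✓; ∠WJB = 44.60° ✓; |JB| = 9.300 ✓; ∠JBR = 134.0° ✓; |BR| = 16.20 ✓; ∠BRQ = 148.6° ✓; |RQ| = 14.20 ✓; ∠RQT = 52.50° ✓; |QT| = 15.00 ✓; ∠(QT, TE) = 90.00° ✓; |TE| = 19.10 ✗.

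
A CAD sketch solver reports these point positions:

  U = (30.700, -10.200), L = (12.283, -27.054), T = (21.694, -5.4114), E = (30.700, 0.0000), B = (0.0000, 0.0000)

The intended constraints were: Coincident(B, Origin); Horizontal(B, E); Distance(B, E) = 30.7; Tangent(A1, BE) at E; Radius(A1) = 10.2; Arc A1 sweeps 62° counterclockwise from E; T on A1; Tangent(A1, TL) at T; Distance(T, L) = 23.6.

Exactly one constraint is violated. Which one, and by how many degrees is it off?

Tangent(A1, TL) at T — off by 4.50°.

B = (0.00, 0.00) ✓; B.y = 0.00, E.y = 0.00 ✓; |BE| = 30.70 ✓; ∠(UE, EB) = 90.00° ✓; |UE| = 10.20 ✓; bearing(U→T) − bearing(U→E) = 62.00° ✓; |UT| = 10.20 ✓; ∠(UT, TL) = 85.50° ✗; |TL| = 23.60 ✓.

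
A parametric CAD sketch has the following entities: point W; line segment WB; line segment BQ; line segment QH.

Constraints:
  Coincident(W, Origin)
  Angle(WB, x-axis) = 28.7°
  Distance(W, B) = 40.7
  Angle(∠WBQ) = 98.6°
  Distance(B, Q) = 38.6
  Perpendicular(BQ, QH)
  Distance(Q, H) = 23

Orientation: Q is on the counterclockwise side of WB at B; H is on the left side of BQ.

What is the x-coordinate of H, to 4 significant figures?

0.8354

W is at the origin; WB runs at 28.7° with length 40.7, so B = 40.7·(cos 28.7°, sin 28.7°) = (35.70, 19.55). ∠WBQ = 98.6°, so BQ runs at 28.7° + (180° − 98.6°) = 110.1° from the x-axis; with |BQ| = 38.6, Q = B + 38.6·(cos 110.1°, sin 110.1°) = (22.43, 55.79). BQ ⟂ QH; with |QH| = 23.0 on the left of BQ, H = Q + 23.0·(-0.9391, -0.3437) = (0.8354, 47.89). So H.x = 0.8354.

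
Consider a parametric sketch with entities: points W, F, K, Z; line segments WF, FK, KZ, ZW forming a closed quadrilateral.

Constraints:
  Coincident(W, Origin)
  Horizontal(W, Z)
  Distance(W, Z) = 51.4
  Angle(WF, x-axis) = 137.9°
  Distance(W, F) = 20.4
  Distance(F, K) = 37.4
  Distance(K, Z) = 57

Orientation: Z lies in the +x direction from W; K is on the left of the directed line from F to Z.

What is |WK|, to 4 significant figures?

41.82

W is at the origin; W and Z share the same y with |WZ| = 51.4 and Z in +x, so Z = (51.4, 0). WF runs at 137.9° with |WF| = 20.4, so F = (-15.14, 13.68). K is determined by |FK| = 37.4 and |KZ| = 57.0 together: it lies at the intersection of circle(F, 37.4) and circle(Z, 57.0). With |FZ| = 67.93, the foot of the radical line on FZ is 20.34 from F and the perpendicular offset is √(37.4² − 20.34²) = 31.38. Taking the left-of-FZ solution: K = (11.11, 40.32).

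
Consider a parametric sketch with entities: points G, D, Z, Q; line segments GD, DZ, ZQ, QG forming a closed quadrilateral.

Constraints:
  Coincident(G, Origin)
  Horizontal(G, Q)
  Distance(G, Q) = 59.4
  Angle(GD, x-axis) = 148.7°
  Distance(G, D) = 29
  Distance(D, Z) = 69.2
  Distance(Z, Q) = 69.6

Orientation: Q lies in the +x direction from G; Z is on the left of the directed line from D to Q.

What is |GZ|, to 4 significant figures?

66.92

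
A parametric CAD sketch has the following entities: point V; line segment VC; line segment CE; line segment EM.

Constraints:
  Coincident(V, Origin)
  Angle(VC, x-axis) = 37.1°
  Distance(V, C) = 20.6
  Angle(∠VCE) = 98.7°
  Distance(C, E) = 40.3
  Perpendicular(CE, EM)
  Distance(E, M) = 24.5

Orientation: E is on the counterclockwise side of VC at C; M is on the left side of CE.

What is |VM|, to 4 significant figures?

43.61

V is at the origin; VC runs at 37.1° with length 20.6, so C = 20.6·(cos 37.1°, sin 37.1°) = (16.43, 12.43). ∠VCE = 98.7°, so CE runs at 37.1° + (180° − 98.7°) = 118.4° from the x-axis; with |CE| = 40.3, E = C + 40.3·(cos 118.4°, sin 118.4°) = (-2.737, 47.88). The perpendicularity gives EM at right angles to CE; with |EM| = 24.5 on the left of CE, M = E + 24.5·(-0.8796, -0.4756) = (-24.29, 36.22). Then |VM| = |M − V| = 43.61.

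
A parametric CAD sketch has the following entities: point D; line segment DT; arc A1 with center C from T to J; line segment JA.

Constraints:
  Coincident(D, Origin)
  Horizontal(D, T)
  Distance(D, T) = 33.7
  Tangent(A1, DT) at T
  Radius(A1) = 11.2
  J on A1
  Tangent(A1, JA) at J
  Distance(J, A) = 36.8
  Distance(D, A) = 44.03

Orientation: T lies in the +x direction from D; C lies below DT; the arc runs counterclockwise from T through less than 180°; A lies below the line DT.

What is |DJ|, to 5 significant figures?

24.312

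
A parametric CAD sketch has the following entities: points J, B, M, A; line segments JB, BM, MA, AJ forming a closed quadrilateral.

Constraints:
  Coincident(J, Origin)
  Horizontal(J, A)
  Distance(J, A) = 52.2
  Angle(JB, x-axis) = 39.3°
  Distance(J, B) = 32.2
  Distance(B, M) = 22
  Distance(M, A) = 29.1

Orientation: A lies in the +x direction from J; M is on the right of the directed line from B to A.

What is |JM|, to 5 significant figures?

23.191

J is at the origin; J and A share the same y with |JA| = 52.2 and A in +x, so A = (52.2, 0). JB runs at 39.3° with |JB| = 32.2, so B = (24.918, 20.395). M is determined by |BM| = 22.0 and |MA| = 29.1 together: it lies at the intersection of circle(B, 22.0) and circle(A, 29.1). With |BA| = 34.063, the foot of the radical line on BA is 11.706 from B and the perpendicular offset is √(22.0² − 11.706²) = 18.627. Taking the right-of-BA solution: M = (23.140, -1.5332).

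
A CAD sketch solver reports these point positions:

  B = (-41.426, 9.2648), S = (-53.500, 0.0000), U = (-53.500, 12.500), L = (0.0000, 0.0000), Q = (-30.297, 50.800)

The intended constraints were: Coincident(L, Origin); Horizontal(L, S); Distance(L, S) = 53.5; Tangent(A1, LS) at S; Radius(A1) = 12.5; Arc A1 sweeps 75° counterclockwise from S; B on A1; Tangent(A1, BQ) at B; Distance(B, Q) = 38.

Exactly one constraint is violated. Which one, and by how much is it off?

Distance(B, Q) = 38 — off by 5.00.

L = (0.00, 0.00) ✓; L.y = 0.00, S.y = 0.00 ✓; |LS| = 53.50 ✓; ∠(US, SL) = 90.00° ✓; |US| = 12.50 ✓; bearing(U→B) − bearing(U→S) = 75.00° ✓; |UB| = 12.50 ✓; ∠(UB, BQ) = 90.00° ✓; |BQ| = 43.00 ✗.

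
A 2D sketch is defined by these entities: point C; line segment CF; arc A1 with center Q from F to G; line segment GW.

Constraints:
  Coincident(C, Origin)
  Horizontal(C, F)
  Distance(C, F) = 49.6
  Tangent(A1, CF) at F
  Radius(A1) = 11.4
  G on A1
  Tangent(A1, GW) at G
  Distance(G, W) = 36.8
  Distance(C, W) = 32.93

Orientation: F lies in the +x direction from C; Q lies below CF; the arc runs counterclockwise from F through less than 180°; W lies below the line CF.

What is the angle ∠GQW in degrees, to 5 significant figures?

72.788°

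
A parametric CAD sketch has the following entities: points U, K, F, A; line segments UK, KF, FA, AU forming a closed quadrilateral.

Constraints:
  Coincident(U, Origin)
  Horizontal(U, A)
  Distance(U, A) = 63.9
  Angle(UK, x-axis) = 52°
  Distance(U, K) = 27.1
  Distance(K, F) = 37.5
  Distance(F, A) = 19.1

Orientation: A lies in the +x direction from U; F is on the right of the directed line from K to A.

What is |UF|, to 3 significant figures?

45.2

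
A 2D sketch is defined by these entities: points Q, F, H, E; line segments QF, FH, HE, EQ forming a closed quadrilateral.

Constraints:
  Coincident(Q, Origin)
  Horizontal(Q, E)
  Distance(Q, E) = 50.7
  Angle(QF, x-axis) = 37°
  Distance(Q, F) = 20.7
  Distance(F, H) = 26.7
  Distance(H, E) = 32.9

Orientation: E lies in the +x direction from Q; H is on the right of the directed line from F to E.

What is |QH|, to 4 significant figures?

25.07

Q is at the origin; Q and E share the same y with |QE| = 50.7 and E in +x, so E = (50.7, 0). QF runs at 37.0° with |QF| = 20.7, so F = (16.53, 12.46). H is determined by |FH| = 26.7 and |HE| = 32.9 together: it lies at the intersection of circle(F, 26.7) and circle(E, 32.9). With |FE| = 36.37, the foot of the radical line on FE is 13.10 from F and the perpendicular offset is √(26.7² − 13.10²) = 23.26. Taking the right-of-FE solution: H = (20.87, -13.89).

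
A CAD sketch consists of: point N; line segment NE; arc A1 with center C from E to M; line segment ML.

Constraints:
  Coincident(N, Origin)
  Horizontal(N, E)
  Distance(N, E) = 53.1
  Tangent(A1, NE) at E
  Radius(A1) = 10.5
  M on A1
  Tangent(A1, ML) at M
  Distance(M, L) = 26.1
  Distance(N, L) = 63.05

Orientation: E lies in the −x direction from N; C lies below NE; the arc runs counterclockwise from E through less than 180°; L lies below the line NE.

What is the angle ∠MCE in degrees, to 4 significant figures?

118.3°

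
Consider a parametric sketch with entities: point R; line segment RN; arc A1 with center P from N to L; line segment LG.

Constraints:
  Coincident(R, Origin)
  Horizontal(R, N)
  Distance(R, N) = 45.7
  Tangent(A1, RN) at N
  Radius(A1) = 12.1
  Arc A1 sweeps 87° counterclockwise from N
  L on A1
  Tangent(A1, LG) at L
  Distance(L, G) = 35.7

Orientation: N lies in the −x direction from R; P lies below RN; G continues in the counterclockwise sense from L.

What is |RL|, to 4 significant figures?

58.91

R is at the origin; R and N share the same y with |RN| = 45.7 and N on the −x side, so N = (-45.70, 0.000). Tangency of A1 to RN means the radius PN is perpendicular to RN, so P = N + (0, -12.1) = (-45.70, -12.10). On A1, N sits at bearing 90° from P; an 87° counterclockwise sweep puts L at bearing 177°, so L = P + 12.1·(cos 177°, sin 177°) = (-57.78, -11.47). Then |RL| = |L − R| = 58.91.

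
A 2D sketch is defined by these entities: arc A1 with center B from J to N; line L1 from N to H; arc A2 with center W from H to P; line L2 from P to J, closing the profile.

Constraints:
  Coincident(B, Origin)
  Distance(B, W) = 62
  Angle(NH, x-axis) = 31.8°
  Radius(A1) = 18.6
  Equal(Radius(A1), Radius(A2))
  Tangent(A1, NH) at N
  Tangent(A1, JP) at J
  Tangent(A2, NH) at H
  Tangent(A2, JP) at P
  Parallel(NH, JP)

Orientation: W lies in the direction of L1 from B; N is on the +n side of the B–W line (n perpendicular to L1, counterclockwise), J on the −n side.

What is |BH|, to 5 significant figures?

64.730

Tangency of A1 to both parallel lines with radius 18.6 puts N and J at B ± 18.6·n: N = (-9.8014, 15.808), J = (9.8014, -15.808). Equal radii place H and P the same way about W: H = W + 18.6·n = (42.892, 48.479), P = W − 18.6·n = (62.495, 16.863). Then |BH| = |H − B| = 64.730.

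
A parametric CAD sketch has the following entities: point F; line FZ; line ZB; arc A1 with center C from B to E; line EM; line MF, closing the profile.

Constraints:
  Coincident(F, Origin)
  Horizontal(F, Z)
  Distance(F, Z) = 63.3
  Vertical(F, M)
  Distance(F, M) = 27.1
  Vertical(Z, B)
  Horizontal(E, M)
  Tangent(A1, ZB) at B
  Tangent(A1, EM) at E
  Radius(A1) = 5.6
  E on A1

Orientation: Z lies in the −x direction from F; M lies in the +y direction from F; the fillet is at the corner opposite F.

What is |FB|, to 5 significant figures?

66.852

The virtual corner opposite F is at (-63.300, 27.100). Tangency of A1 to ZB means the radius CB is perpendicular to ZB and the tangent condition forces CE to be normal to EM, with radius 5.6, so the center C sits 5.6 in from both sides at C = (-57.700, 21.500). That places the tangent points at B = (-63.300, 21.500) on ZB and E = (-57.700, 27.100) on EM. Then |FB| = |B − F| = 66.852.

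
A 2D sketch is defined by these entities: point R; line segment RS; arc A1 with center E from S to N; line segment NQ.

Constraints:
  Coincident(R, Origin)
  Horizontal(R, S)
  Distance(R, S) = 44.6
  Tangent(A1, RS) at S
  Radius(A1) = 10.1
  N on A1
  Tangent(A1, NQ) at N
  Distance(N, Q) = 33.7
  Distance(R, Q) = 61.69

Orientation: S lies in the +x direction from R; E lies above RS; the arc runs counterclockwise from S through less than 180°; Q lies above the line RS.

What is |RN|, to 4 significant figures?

55.75

Checks: |EN| = 10.10 ✓; ∠(EN, NQ) = 90.00° ✓; |NQ| = 33.70 ✓; |RQ| = 61.69 ✓.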